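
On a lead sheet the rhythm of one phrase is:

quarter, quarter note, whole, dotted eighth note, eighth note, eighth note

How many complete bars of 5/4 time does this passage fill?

One bar of 5/4 = 20 sixteenth notes.
Each duration in sixteenth notes: quarter = 4; quarter note = 4; whole = 16; dotted eighth note = 3; eighth note = 2; eighth note = 2.
Altogether 4 + 4 + 16 + 3 + 2 + 2 = 31.
31 ÷ 20 = 1 complete bar with 11 left over.

1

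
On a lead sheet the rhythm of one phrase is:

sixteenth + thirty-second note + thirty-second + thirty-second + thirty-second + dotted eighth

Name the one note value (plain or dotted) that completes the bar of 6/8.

The bar of 6/8 = 24 thirty-second notes.
Working in thirty-second notes: sixteenth = 2; thirty-second note = 1; thirty-second = 1; thirty-second = 1; thirty-second = 1; dotted eighth = 6.
Total: 2 + 1 + 1 + 1 + 1 + 6 = 12.
Remaining: 24 − 12 = 12 thirty-second notes, which is a dotted quarter note.

dotted quarter note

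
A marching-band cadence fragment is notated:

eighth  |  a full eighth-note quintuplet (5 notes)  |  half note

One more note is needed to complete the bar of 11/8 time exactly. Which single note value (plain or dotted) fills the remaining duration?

The bar of 11/8 = 11 eighth notes.
Each duration in eighth notes: eighth = 1; a full eighth-note quintuplet (5 notes) (five quintuplet eighths span one half) = 4; half note = 4.
Altogether 1 + 4 + 4 = 9.
Remaining: 11 − 9 = 2 eighth notes, which is a quarter note.

quarter note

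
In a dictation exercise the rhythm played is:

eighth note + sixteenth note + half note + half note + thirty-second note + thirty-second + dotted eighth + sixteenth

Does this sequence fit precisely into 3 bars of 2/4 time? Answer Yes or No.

One bar of 2/4 = 16 thirty-second notes, so 3 bars = 48.
Convert each value to thirty-second notes: eighth note = 4; sixteenth note = 2; half note = 16; half note = 16; thirty-second note = 1; thirty-second = 1; dotted eighth = 6; sixteenth = 2.
Altogether 4 + 2 + 16 + 16 + 1 + 1 + 6 + 2 = 48.
48 equals 48, so the answer is Yes.

Yes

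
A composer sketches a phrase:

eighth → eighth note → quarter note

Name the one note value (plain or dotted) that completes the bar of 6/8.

quarter note

The bar of 6/8 = 6 eighth notes.
Working in eighth notes: eighth = 1; eighth note = 1; quarter note = 2.
Sum: 1 + 1 + 2 = 4.
Remaining: 6 − 4 = 2 eighth notes, which is a quarter note.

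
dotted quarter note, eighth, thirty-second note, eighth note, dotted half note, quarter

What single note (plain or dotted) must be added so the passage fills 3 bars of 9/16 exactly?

3 bars of 9/16 = 54 thirty-second notes.
Working in thirty-second notes: dotted quarter note = 12; eighth = 4; thirty-second note = 1; eighth note = 4; dotted half note = 24; quarter = 8.
Sum: 12 + 4 + 1 + 4 + 24 + 8 = 53.
Remaining: 54 − 53 = 1 thirty-second note, which is a thirty-second note.

thirty-second note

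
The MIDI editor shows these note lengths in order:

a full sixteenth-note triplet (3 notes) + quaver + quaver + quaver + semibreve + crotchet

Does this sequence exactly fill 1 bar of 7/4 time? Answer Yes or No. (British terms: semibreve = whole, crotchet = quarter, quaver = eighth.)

One bar of 7/4 = 14 eighth notes.
Each duration in eighth notes: a full sixteenth-note triplet (3 notes) (three triplet sixteenths span one eighth) = 1; quaver = 1; quaver = 1; quaver = 1; semibreve = 8; crotchet = 2.
Adding: 1 + 1 + 1 + 1 + 8 + 2 = 14.
14 equals 14, so the answer is Yes.

Yes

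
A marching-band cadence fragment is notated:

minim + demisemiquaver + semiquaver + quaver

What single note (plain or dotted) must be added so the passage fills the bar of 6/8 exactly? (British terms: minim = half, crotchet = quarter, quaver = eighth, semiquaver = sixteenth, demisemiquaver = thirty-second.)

The bar of 6/8 = 24 thirty-second notes.
Convert each value to thirty-second notes: minim = 16; demisemiquaver = 1; semiquaver = 2; quaver = 4.
Total: 16 + 1 + 2 + 4 = 23.
Remaining: 24 − 23 = 1 thirty-second note, which is a thirty-second note.

thirty-second note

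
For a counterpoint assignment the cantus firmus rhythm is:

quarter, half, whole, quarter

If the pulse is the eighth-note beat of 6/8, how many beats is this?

One eighth-note beat = 2 sixteenth notes.
Express everything in sixteenth notes: quarter = 4; half = 8; whole = 16; quarter = 4.
Total: 4 + 8 + 16 + 4 = 32.
32 ÷ 2 = 16 beats.

16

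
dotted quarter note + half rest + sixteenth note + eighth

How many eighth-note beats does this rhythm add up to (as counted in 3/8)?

One eighth-note beat = 2 sixteenth notes.
Express everything in sixteenth notes: dotted quarter note = 6; half rest = 8; sixteenth note = 1; eighth = 2.
Altogether 6 + 8 + 1 + 2 = 17.
17 ÷ 2 = 8.5 beats.

8.5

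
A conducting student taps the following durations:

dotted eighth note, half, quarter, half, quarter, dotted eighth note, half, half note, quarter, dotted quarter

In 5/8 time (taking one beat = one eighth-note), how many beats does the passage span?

One eighth-note beat = 2 sixteenth notes.
In sixteenth notes: dotted eighth note = 3; half = 8; quarter = 4; half = 8; quarter = 4; dotted eighth note = 3; half = 8; half note = 8; quarter = 4; dotted quarter = 6.
Total: 3 + 8 + 4 + 8 + 4 + 3 + 8 + 8 + 4 + 6 = 56.
56 ÷ 2 = 28 beats.

28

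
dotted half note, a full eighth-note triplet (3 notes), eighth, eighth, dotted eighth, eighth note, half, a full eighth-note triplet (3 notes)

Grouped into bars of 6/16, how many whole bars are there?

One bar of 6/16 = 6 sixteenth notes.
Working in sixteenth notes: dotted half note = 12; a full eighth-note triplet (3 notes) (three triplet eighths span one quarter) = 4; eighth = 2; eighth = 2; dotted eighth = 3; eighth note = 2; half = 8; a full eighth-note triplet (3 notes) (three triplet eighths span one quarter) = 4.
Adding: 12 + 4 + 2 + 2 + 3 + 2 + 8 + 4 = 37.
37 ÷ 6 = 6 complete bars with 1 left over.

6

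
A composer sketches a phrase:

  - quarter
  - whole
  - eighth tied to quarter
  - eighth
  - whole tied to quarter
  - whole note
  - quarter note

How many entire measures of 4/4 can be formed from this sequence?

One bar of 4/4 = 8 eighth notes.
Express everything in eighth notes: quarter = 2; whole = 8; eighth tied to quarter (eighth + quarter) = 3; eighth = 1; whole tied to quarter (whole + quarter) = 10; whole note = 8; quarter note = 2.
Total: 2 + 8 + 3 + 1 + 10 + 8 + 2 = 34.
34 ÷ 8 = 4 complete bars with 2 left over.

4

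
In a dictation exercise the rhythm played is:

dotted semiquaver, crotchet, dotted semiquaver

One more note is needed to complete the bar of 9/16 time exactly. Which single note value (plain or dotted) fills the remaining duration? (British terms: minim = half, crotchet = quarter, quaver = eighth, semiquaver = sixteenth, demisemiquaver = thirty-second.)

The bar of 9/16 = 18 thirty-second notes.
Each duration in thirty-second notes: dotted semiquaver = 3; crotchet = 8; dotted semiquaver = 3.
Sum: 3 + 8 + 3 = 14.
Remaining: 18 − 14 = 4 thirty-second notes, which is a eighth note.

eighth note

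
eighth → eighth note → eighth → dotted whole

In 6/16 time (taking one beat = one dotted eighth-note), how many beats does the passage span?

One dotted eighth-note beat = 3 sixteenth notes.
In sixteenth notes: eighth = 2; eighth note = 2; eighth = 2; dotted whole = 24.
Total: 2 + 2 + 2 + 24 = 30.
30 ÷ 3 = 10 beats.

10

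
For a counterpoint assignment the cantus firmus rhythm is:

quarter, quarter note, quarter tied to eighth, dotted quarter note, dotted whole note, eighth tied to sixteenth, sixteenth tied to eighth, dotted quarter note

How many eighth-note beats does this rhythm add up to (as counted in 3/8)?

One eighth-note beat = 2 sixteenth notes.
Express everything in sixteenth notes: quarter = 4; quarter note = 4; quarter tied to eighth (quarter + eighth) = 6; dotted quarter note = 6; dotted whole note = 24; eighth tied to sixteenth (eighth + sixteenth) = 3; sixteenth tied to eighth (sixteenth + eighth) = 3; dotted quarter note = 6.
Total: 4 + 4 + 6 + 6 + 24 + 3 + 3 + 6 = 56.
56 ÷ 2 = 28 beats.

28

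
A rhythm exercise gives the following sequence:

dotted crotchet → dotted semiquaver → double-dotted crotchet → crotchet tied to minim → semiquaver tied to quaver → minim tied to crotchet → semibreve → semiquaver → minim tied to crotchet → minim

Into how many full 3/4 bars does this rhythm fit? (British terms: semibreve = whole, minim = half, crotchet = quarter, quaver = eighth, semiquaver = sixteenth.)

6

One bar of 3/4 = 24 thirty-second notes.
In thirty-second notes: dotted crotchet = 12; dotted semiquaver = 3; double-dotted crotchet = 14; crotchet tied to minim (crotchet + minim) = 24; semiquaver tied to quaver (semiquaver + quaver) = 6; minim tied to crotchet (minim + crotchet) = 24; semibreve = 32; semiquaver = 2; minim tied to crotchet (minim + crotchet) = 24; minim = 16.
Adding: 12 + 3 + 14 + 24 + 6 + 24 + 32 + 2 + 24 + 16 = 157.
157 ÷ 24 = 6 complete bars with 13 left over.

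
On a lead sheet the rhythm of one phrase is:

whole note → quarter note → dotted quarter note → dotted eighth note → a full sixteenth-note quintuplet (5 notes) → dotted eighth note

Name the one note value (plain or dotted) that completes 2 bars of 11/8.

2 bars of 11/8 = 44 sixteenth notes.
Each duration in sixteenth notes: whole note = 16; quarter note = 4; dotted quarter note = 6; dotted eighth note = 3; a full sixteenth-note quintuplet (5 notes) (five quintuplet sixteenths span one quarter) = 4; dotted eighth note = 3.
Sum: 16 + 4 + 6 + 3 + 4 + 3 = 36.
Remaining: 44 − 36 = 8 sixteenth notes, which is a half note.

half note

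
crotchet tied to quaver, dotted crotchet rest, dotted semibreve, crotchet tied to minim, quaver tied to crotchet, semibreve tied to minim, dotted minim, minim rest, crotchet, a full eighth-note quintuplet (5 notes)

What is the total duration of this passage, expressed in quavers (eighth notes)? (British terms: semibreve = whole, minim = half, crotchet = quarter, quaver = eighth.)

55

Each duration in eighth notes: crotchet tied to quaver (crotchet + quaver) = 3; dotted crotchet rest = 3; dotted semibreve = 12; crotchet tied to minim (crotchet + minim) = 6; quaver tied to crotchet (quaver + crotchet) = 3; semibreve tied to minim (semibreve + minim) = 12; dotted minim = 6; minim rest = 4; crotchet = 2; a full eighth-note quintuplet (5 notes) (five quintuplet eighths span one half) = 4.
Adding: 3 + 3 + 12 + 6 + 3 + 12 + 6 + 4 + 2 + 4 = 55 eighth notes.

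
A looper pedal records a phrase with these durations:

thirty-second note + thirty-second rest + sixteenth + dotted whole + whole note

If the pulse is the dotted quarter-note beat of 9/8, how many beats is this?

One dotted quarter-note beat = 12 thirty-second notes.
Working in thirty-second notes: thirty-second note = 1; thirty-second rest = 1; sixteenth = 2; dotted whole = 48; whole note = 32.
Sum: 1 + 1 + 2 + 48 + 32 = 84.
84 ÷ 12 = 7 beats.

7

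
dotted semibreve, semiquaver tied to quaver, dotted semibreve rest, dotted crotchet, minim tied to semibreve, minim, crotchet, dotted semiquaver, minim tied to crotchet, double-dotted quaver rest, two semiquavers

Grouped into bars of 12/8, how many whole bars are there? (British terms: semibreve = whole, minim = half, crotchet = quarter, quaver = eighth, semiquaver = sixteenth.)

One bar of 12/8 = 48 thirty-second notes.
Working in thirty-second notes: dotted semibreve = 48; semiquaver tied to quaver (semiquaver + quaver) = 6; dotted semibreve rest = 48; dotted crotchet = 12; minim tied to semibreve (minim + semibreve) = 48; minim = 16; crotchet = 8; dotted semiquaver = 3; minim tied to crotchet (minim + crotchet) = 24; double-dotted quaver rest = 7; semiquaver = 2; semiquaver = 2.
Altogether 48 + 6 + 48 + 12 + 48 + 16 + 8 + 3 + 24 + 7 + 2 + 2 = 224.
224 ÷ 48 = 4 complete bars with 32 left over.

4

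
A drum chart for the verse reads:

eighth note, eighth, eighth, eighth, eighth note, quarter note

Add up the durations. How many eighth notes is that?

7

In eighth notes: eighth note = 1; eighth = 1; eighth = 1; eighth = 1; eighth note = 1; quarter note = 2.
Altogether 1 + 1 + 1 + 1 + 1 + 2 = 7 eighth notes.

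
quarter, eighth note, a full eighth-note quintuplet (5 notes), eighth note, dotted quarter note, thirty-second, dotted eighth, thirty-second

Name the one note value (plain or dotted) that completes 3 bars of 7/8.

3 bars of 7/8 = 84 thirty-second notes.
Each duration in thirty-second notes: quarter = 8; eighth note = 4; a full eighth-note quintuplet (5 notes) (five quintuplet eighths span one half) = 16; eighth note = 4; dotted quarter note = 12; thirty-second = 1; dotted eighth = 6; thirty-second = 1.
Altogether 8 + 4 + 16 + 4 + 12 + 1 + 6 + 1 = 52.
Remaining: 84 − 52 = 32 thirty-second notes, which is a whole note.

whole note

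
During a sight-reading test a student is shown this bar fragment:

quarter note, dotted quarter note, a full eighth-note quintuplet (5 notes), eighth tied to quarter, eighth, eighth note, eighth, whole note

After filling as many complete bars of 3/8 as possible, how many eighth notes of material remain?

2

One bar of 3/8 = 3 eighth notes.
Working in eighth notes: quarter note = 2; dotted quarter note = 3; a full eighth-note quintuplet (5 notes) (five quintuplet eighths span one half) = 4; eighth tied to quarter (eighth + quarter) = 3; eighth = 1; eighth note = 1; eighth = 1; whole note = 8.
Adding: 2 + 3 + 4 + 3 + 1 + 1 + 1 + 8 = 23.
23 ÷ 3 = 7 complete bars with 2 eighth notes remaining.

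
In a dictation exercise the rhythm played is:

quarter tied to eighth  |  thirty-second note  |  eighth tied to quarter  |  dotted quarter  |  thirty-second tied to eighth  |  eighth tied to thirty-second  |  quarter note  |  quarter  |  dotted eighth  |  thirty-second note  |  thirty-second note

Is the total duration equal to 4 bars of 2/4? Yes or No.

One bar of 2/4 = 16 thirty-second notes, so 4 bars = 64.
In thirty-second notes: quarter tied to eighth (quarter + eighth) = 12; thirty-second note = 1; eighth tied to quarter (eighth + quarter) = 12; dotted quarter = 12; thirty-second tied to eighth (thirty-second + eighth) = 5; eighth tied to thirty-second (eighth + thirty-second) = 5; quarter note = 8; quarter = 8; dotted eighth = 6; thirty-second note = 1; thirty-second note = 1.
Total: 12 + 1 + 12 + 12 + 5 + 5 + 8 + 8 + 6 + 1 + 1 = 71.
71 exceeds 64, so the answer is No.

No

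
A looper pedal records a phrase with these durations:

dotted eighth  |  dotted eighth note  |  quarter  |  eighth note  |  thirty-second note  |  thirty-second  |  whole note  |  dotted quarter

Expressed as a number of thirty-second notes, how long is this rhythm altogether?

70

Each duration in thirty-second notes: dotted eighth = 6; dotted eighth note = 6; quarter = 8; eighth note = 4; thirty-second note = 1; thirty-second = 1; whole note = 32; dotted quarter = 12.
Sum: 6 + 6 + 8 + 4 + 1 + 1 + 32 + 12 = 70 thirty-second notes.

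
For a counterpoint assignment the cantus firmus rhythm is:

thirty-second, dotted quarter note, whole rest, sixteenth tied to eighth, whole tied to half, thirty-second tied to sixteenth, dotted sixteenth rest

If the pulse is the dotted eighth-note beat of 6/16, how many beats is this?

One dotted eighth-note beat = 6 thirty-second notes.
In thirty-second notes: thirty-second = 1; dotted quarter note = 12; whole rest = 32; sixteenth tied to eighth (sixteenth + eighth) = 6; whole tied to half (whole + half) = 48; thirty-second tied to sixteenth (thirty-second + sixteenth) = 3; dotted sixteenth rest = 3.
Sum: 1 + 12 + 32 + 6 + 48 + 3 + 3 = 105.
105 ÷ 6 = 17.5 beats.

17.5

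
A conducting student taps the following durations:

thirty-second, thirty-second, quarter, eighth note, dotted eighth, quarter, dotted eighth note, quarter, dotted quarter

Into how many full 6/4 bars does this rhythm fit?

1

One bar of 6/4 = 48 thirty-second notes.
Working in thirty-second notes: thirty-second = 1; thirty-second = 1; quarter = 8; eighth note = 4; dotted eighth = 6; quarter = 8; dotted eighth note = 6; quarter = 8; dotted quarter = 12.
Altogether 1 + 1 + 8 + 4 + 6 + 8 + 6 + 8 + 12 = 54.
54 ÷ 48 = 1 complete bar with 6 left over.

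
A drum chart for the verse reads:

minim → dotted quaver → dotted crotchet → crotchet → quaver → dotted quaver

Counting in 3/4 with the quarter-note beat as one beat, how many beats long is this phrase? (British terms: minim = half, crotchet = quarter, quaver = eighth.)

6.5

One quarter-note beat = 4 sixteenth notes.
Express everything in sixteenth notes: minim = 8; dotted quaver = 3; dotted crotchet = 6; crotchet = 4; quaver = 2; dotted quaver = 3.
Altogether 8 + 3 + 6 + 4 + 2 + 3 = 26.
26 ÷ 4 = 6.5 beats.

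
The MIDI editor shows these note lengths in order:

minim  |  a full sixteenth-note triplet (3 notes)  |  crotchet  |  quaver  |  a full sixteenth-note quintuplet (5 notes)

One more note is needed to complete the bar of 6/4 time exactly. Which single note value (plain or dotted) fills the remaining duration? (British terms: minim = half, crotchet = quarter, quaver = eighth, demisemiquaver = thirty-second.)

The bar of 6/4 = 12 eighth notes.
Express everything in eighth notes: minim = 4; a full sixteenth-note triplet (3 notes) (three triplet sixteenths span one eighth) = 1; crotchet = 2; quaver = 1; a full sixteenth-note quintuplet (5 notes) (five quintuplet sixteenths span one quarter) = 2.
Sum: 4 + 1 + 2 + 1 + 2 = 10.
Remaining: 12 − 10 = 2 eighth notes, which is a quarter note.

quarter note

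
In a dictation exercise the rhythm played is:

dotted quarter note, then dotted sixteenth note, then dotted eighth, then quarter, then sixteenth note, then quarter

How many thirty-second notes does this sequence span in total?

39

Each duration in thirty-second notes: dotted quarter note = 12; dotted sixteenth note = 3; dotted eighth = 6; quarter = 8; sixteenth note = 2; quarter = 8.
Altogether 12 + 3 + 6 + 8 + 2 + 8 = 39 thirty-second notes.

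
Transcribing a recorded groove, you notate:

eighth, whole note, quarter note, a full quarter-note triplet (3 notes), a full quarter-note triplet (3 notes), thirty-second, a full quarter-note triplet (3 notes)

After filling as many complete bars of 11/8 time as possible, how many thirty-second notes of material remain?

One bar of 11/8 = 44 thirty-second notes.
Working in thirty-second notes: eighth = 4; whole note = 32; quarter note = 8; a full quarter-note triplet (3 notes) (three triplet quarters span one half) = 16; a full quarter-note triplet (3 notes) (three triplet quarters span one half) = 16; thirty-second = 1; a full quarter-note triplet (3 notes) (three triplet quarters span one half) = 16.
Total: 4 + 32 + 8 + 16 + 16 + 1 + 16 = 93.
93 ÷ 44 = 2 complete bars with 5 thirty-second notes remaining.

5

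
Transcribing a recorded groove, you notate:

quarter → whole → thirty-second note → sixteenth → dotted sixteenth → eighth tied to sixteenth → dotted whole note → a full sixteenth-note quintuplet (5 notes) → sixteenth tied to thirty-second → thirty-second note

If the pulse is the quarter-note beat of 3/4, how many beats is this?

One quarter-note beat = 8 thirty-second notes.
Convert each value to thirty-second notes: quarter = 8; whole = 32; thirty-second note = 1; sixteenth = 2; dotted sixteenth = 3; eighth tied to sixteenth (eighth + sixteenth) = 6; dotted whole note = 48; a full sixteenth-note quintuplet (5 notes) (five quintuplet sixteenths span one quarter) = 8; sixteenth tied to thirty-second (sixteenth + thirty-second) = 3; thirty-second note = 1.
Sum: 8 + 32 + 1 + 2 + 3 + 6 + 48 + 8 + 3 + 1 = 112.
112 ÷ 8 = 14 beats.

14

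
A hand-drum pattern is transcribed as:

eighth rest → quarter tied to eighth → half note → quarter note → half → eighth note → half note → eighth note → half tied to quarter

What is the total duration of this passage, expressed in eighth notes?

In eighth notes: eighth rest = 1; quarter tied to eighth (quarter + eighth) = 3; half note = 4; quarter note = 2; half = 4; eighth note = 1; half note = 4; eighth note = 1; half tied to quarter (half + quarter) = 6.
Altogether 1 + 3 + 4 + 2 + 4 + 1 + 4 + 1 + 6 = 26 eighth notes.

26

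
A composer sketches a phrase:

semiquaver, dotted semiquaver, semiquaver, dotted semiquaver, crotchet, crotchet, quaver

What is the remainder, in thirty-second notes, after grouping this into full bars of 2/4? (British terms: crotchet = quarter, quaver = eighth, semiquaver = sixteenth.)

One bar of 2/4 = 16 thirty-second notes.
Working in thirty-second notes: semiquaver = 2; dotted semiquaver = 3; semiquaver = 2; dotted semiquaver = 3; crotchet = 8; crotchet = 8; quaver = 4.
Altogether 2 + 3 + 2 + 3 + 8 + 8 + 4 = 30.
30 ÷ 16 = 1 complete bar with 14 thirty-second notes remaining.

14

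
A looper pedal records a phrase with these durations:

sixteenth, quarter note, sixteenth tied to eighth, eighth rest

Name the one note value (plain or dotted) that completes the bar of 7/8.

quarter note

The bar of 7/8 = 14 sixteenth notes.
Convert each value to sixteenth notes: sixteenth = 1; quarter note = 4; sixteenth tied to eighth (sixteenth + eighth) = 3; eighth rest = 2.
Adding: 1 + 4 + 3 + 2 = 10.
Remaining: 14 − 10 = 4 sixteenth notes, which is a quarter note.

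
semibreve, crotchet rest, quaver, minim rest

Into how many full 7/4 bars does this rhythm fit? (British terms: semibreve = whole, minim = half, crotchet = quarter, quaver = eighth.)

One bar of 7/4 = 14 eighth notes.
Express everything in eighth notes: semibreve = 8; crotchet rest = 2; quaver = 1; minim rest = 4.
Adding: 8 + 2 + 1 + 4 = 15.
15 ÷ 14 = 1 complete bar with 1 left over.

1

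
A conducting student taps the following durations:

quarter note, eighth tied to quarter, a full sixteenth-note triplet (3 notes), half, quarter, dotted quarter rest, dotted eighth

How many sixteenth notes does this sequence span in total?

33

In sixteenth notes: quarter note = 4; eighth tied to quarter (eighth + quarter) = 6; a full sixteenth-note triplet (3 notes) (three triplet sixteenths span one eighth) = 2; half = 8; quarter = 4; dotted quarter rest = 6; dotted eighth = 3.
Sum: 4 + 6 + 2 + 8 + 4 + 6 + 3 = 33 sixteenth notes.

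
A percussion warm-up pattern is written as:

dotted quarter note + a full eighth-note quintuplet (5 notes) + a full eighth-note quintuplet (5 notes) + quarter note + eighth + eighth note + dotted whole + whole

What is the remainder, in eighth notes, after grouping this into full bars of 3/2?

One bar of 3/2 = 12 eighth notes.
Convert each value to eighth notes: dotted quarter note = 3; a full eighth-note quintuplet (5 notes) (five quintuplet eighths span one half) = 4; a full eighth-note quintuplet (5 notes) (five quintuplet eighths span one half) = 4; quarter note = 2; eighth = 1; eighth note = 1; dotted whole = 12; whole = 8.
Altogether 3 + 4 + 4 + 2 + 1 + 1 + 12 + 8 = 35.
35 ÷ 12 = 2 complete bars with 11 eighth notes remaining.

11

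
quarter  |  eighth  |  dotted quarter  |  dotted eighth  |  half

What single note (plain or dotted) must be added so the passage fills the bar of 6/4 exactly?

The bar of 6/4 = 24 sixteenth notes.
Each duration in sixteenth notes: quarter = 4; eighth = 2; dotted quarter = 6; dotted eighth = 3; half = 8.
Adding: 4 + 2 + 6 + 3 + 8 = 23.
Remaining: 24 − 23 = 1 sixteenth note, which is a sixteenth note.

sixteenth note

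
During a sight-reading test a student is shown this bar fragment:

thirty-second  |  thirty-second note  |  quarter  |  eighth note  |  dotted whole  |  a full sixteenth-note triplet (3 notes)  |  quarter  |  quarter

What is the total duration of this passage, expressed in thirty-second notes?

82

In thirty-second notes: thirty-second = 1; thirty-second note = 1; quarter = 8; eighth note = 4; dotted whole = 48; a full sixteenth-note triplet (3 notes) (three triplet sixteenths span one eighth) = 4; quarter = 8; quarter = 8.
Altogether 1 + 1 + 8 + 4 + 48 + 4 + 8 + 8 = 82 thirty-second notes.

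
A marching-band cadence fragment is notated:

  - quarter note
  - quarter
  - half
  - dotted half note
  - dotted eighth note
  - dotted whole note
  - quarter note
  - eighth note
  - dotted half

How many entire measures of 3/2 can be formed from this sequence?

3

One bar of 3/2 = 24 sixteenth notes.
Convert each value to sixteenth notes: quarter note = 4; quarter = 4; half = 8; dotted half note = 12; dotted eighth note = 3; dotted whole note = 24; quarter note = 4; eighth note = 2; dotted half = 12.
Sum: 4 + 4 + 8 + 12 + 3 + 24 + 4 + 2 + 12 = 73.
73 ÷ 24 = 3 complete bars with 1 left over.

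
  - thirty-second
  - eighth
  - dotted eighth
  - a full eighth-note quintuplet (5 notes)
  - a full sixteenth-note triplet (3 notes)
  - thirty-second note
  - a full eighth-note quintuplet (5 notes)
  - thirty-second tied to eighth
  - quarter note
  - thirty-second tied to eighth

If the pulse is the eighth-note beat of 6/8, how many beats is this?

One eighth-note beat = 4 thirty-second notes.
Express everything in thirty-second notes: thirty-second = 1; eighth = 4; dotted eighth = 6; a full eighth-note quintuplet (5 notes) (five quintuplet eighths span one half) = 16; a full sixteenth-note triplet (3 notes) (three triplet sixteenths span one eighth) = 4; thirty-second note = 1; a full eighth-note quintuplet (5 notes) (five quintuplet eighths span one half) = 16; thirty-second tied to eighth (thirty-second + eighth) = 5; quarter note = 8; thirty-second tied to eighth (thirty-second + eighth) = 5.
Sum: 1 + 4 + 6 + 16 + 4 + 1 + 16 + 5 + 8 + 5 = 66.
66 ÷ 4 = 16.5 beats.

16.5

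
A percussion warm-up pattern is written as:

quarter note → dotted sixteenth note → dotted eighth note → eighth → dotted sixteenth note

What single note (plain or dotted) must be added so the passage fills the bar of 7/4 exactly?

whole note

The bar of 7/4 = 56 thirty-second notes.
Working in thirty-second notes: quarter note = 8; dotted sixteenth note = 3; dotted eighth note = 6; eighth = 4; dotted sixteenth note = 3.
Total: 8 + 3 + 6 + 4 + 3 = 24.
Remaining: 56 − 24 = 32 thirty-second notes, which is a whole note.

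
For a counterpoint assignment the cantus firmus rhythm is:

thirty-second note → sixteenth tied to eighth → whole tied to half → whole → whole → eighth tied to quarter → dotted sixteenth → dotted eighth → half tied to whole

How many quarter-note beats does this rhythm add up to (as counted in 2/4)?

One quarter-note beat = 8 thirty-second notes.
Convert each value to thirty-second notes: thirty-second note = 1; sixteenth tied to eighth (sixteenth + eighth) = 6; whole tied to half (whole + half) = 48; whole = 32; whole = 32; eighth tied to quarter (eighth + quarter) = 12; dotted sixteenth = 3; dotted eighth = 6; half tied to whole (half + whole) = 48.
Sum: 1 + 6 + 48 + 32 + 32 + 12 + 3 + 6 + 48 = 188.
188 ÷ 8 = 23.5 beats.

23.5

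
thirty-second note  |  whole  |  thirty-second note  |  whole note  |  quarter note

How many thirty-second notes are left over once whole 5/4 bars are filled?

34

One bar of 5/4 = 40 thirty-second notes.
Express everything in thirty-second notes: thirty-second note = 1; whole = 32; thirty-second note = 1; whole note = 32; quarter note = 8.
Altogether 1 + 32 + 1 + 32 + 8 = 74.
74 ÷ 40 = 1 complete bar with 34 thirty-second notes remaining.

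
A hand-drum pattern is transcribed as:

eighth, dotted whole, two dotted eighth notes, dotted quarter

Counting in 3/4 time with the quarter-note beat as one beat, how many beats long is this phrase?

9.5

One quarter-note beat = 4 sixteenth notes.
In sixteenth notes: eighth = 2; dotted whole = 24; dotted eighth note = 3; dotted eighth note = 3; dotted quarter = 6.
Sum: 2 + 24 + 3 + 3 + 6 = 38.
38 ÷ 4 = 9.5 beats.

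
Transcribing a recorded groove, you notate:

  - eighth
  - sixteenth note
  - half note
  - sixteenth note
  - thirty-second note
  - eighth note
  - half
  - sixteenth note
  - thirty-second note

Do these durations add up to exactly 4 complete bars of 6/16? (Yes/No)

Yes

One bar of 6/16 = 12 thirty-second notes, so 4 bars = 48.
Each duration in thirty-second notes: eighth = 4; sixteenth note = 2; half note = 16; sixteenth note = 2; thirty-second note = 1; eighth note = 4; half = 16; sixteenth note = 2; thirty-second note = 1.
Total: 4 + 2 + 16 + 2 + 1 + 4 + 16 + 2 + 1 = 48.
48 equals 48, so the answer is Yes.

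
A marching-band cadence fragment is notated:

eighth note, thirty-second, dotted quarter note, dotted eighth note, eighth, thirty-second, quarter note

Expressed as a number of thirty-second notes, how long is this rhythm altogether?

Working in thirty-second notes: eighth note = 4; thirty-second = 1; dotted quarter note = 12; dotted eighth note = 6; eighth = 4; thirty-second = 1; quarter note = 8.
Altogether 4 + 1 + 12 + 6 + 4 + 1 + 8 = 36 thirty-second notes.

36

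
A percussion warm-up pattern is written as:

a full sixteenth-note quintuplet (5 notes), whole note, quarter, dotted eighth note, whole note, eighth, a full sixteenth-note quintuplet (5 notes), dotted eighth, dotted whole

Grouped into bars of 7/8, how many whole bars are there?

5

One bar of 7/8 = 14 sixteenth notes.
Express everything in sixteenth notes: a full sixteenth-note quintuplet (5 notes) (five quintuplet sixteenths span one quarter) = 4; whole note = 16; quarter = 4; dotted eighth note = 3; whole note = 16; eighth = 2; a full sixteenth-note quintuplet (5 notes) (five quintuplet sixteenths span one quarter) = 4; dotted eighth = 3; dotted whole = 24.
Adding: 4 + 16 + 4 + 3 + 16 + 2 + 4 + 3 + 24 = 76.
76 ÷ 14 = 5 complete bars with 6 left over.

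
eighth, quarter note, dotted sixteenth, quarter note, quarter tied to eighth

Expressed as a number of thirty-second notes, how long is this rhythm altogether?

35

Each duration in thirty-second notes: eighth = 4; quarter note = 8; dotted sixteenth = 3; quarter note = 8; quarter tied to eighth (quarter + eighth) = 12.
Sum: 4 + 8 + 3 + 8 + 12 = 35 thirty-second notes.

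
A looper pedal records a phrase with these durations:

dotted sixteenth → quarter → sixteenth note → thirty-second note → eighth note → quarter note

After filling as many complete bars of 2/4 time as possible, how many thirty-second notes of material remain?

10

One bar of 2/4 = 16 thirty-second notes.
Working in thirty-second notes: dotted sixteenth = 3; quarter = 8; sixteenth note = 2; thirty-second note = 1; eighth note = 4; quarter note = 8.
Sum: 3 + 8 + 2 + 1 + 4 + 8 = 26.
26 ÷ 16 = 1 complete bar with 10 thirty-second notes remaining.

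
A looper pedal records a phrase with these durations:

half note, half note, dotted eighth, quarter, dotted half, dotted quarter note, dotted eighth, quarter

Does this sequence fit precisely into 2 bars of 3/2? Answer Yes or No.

One bar of 3/2 = 24 sixteenth notes, so 2 bars = 48.
Working in sixteenth notes: half note = 8; half note = 8; dotted eighth = 3; quarter = 4; dotted half = 12; dotted quarter note = 6; dotted eighth = 3; quarter = 4.
Total: 8 + 8 + 3 + 4 + 12 + 6 + 3 + 4 = 48.
48 equals 48, so the answer is Yes.

Yes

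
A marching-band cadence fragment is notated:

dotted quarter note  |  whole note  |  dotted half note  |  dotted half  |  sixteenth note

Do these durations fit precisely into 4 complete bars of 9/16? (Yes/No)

No

One bar of 9/16 = 9 sixteenth notes, so 4 bars = 36.
Each duration in sixteenth notes: dotted quarter note = 6; whole note = 16; dotted half note = 12; dotted half = 12; sixteenth note = 1.
Altogether 6 + 16 + 12 + 12 + 1 = 47.
47 exceeds 36, so the answer is No.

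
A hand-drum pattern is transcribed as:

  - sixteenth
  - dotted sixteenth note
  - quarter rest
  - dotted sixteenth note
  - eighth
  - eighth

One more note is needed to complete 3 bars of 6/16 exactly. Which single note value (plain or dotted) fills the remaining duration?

dotted quarter note

3 bars of 6/16 = 36 thirty-second notes.
Convert each value to thirty-second notes: sixteenth = 2; dotted sixteenth note = 3; quarter rest = 8; dotted sixteenth note = 3; eighth = 4; eighth = 4.
Sum: 2 + 3 + 8 + 3 + 4 + 4 = 24.
Remaining: 36 − 24 = 12 thirty-second notes, which is a dotted quarter note.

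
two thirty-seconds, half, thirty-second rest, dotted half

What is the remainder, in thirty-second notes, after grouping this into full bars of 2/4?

11

One bar of 2/4 = 16 thirty-second notes.
Working in thirty-second notes: thirty-second = 1; thirty-second = 1; half = 16; thirty-second rest = 1; dotted half = 24.
Total: 1 + 1 + 16 + 1 + 24 = 43.
43 ÷ 16 = 2 complete bars with 11 thirty-second notes remaining.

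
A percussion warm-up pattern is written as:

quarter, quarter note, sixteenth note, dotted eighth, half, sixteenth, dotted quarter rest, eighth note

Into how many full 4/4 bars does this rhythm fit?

One bar of 4/4 = 16 sixteenth notes.
In sixteenth notes: quarter = 4; quarter note = 4; sixteenth note = 1; dotted eighth = 3; half = 8; sixteenth = 1; dotted quarter rest = 6; eighth note = 2.
Total: 4 + 4 + 1 + 3 + 8 + 1 + 6 + 2 = 29.
29 ÷ 16 = 1 complete bar with 13 left over.

1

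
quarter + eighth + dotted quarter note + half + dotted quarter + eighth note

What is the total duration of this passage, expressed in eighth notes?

14

Express everything in eighth notes: quarter = 2; eighth = 1; dotted quarter note = 3; half = 4; dotted quarter = 3; eighth note = 1.
Sum: 2 + 1 + 3 + 4 + 3 + 1 = 14 eighth notes.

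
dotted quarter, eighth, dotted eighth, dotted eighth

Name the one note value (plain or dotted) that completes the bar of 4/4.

eighth note

The bar of 4/4 = 16 sixteenth notes.
Convert each value to sixteenth notes: dotted quarter = 6; eighth = 2; dotted eighth = 3; dotted eighth = 3.
Altogether 6 + 2 + 3 + 3 = 14.
Remaining: 16 − 14 = 2 sixteenth notes, which is a eighth note.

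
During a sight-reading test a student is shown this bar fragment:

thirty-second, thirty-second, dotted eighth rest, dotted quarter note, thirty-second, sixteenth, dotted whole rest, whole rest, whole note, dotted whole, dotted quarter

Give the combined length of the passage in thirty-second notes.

195

Express everything in thirty-second notes: thirty-second = 1; thirty-second = 1; dotted eighth rest = 6; dotted quarter note = 12; thirty-second = 1; sixteenth = 2; dotted whole rest = 48; whole rest = 32; whole note = 32; dotted whole = 48; dotted quarter = 12.
Sum: 1 + 1 + 6 + 12 + 1 + 2 + 48 + 32 + 32 + 48 + 12 = 195 thirty-second notes.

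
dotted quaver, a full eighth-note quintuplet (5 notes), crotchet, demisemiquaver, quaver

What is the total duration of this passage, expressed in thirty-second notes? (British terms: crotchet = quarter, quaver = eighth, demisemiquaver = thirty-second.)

35

Working in thirty-second notes: dotted quaver = 6; a full eighth-note quintuplet (5 notes) (five quintuplet eighths span one half) = 16; crotchet = 8; demisemiquaver = 1; quaver = 4.
Sum: 6 + 16 + 8 + 1 + 4 = 35 thirty-second notes.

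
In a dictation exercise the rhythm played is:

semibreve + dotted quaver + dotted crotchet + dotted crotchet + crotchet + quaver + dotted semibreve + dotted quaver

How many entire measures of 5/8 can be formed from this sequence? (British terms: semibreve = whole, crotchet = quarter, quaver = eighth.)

One bar of 5/8 = 10 sixteenth notes.
Working in sixteenth notes: semibreve = 16; dotted quaver = 3; dotted crotchet = 6; dotted crotchet = 6; crotchet = 4; quaver = 2; dotted semibreve = 24; dotted quaver = 3.
Altogether 16 + 3 + 6 + 6 + 4 + 2 + 24 + 3 = 64.
64 ÷ 10 = 6 complete bars with 4 left over.

6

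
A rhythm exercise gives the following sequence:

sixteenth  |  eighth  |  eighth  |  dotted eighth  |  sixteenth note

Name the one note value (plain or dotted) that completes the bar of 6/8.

dotted eighth note

The bar of 6/8 = 12 sixteenth notes.
Express everything in sixteenth notes: sixteenth = 1; eighth = 2; eighth = 2; dotted eighth = 3; sixteenth note = 1.
Altogether 1 + 2 + 2 + 3 + 1 = 9.
Remaining: 12 − 9 = 3 sixteenth notes, which is a dotted eighth note.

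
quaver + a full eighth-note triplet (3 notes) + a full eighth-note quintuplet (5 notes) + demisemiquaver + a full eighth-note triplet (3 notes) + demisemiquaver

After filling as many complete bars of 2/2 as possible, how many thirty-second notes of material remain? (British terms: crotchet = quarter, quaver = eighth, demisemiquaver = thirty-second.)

One bar of 2/2 = 32 thirty-second notes.
In thirty-second notes: quaver = 4; a full eighth-note triplet (3 notes) (three triplet eighths span one quarter) = 8; a full eighth-note quintuplet (5 notes) (five quintuplet eighths span one half) = 16; demisemiquaver = 1; a full eighth-note triplet (3 notes) (three triplet eighths span one quarter) = 8; demisemiquaver = 1.
Total: 4 + 8 + 16 + 1 + 8 + 1 = 38.
38 ÷ 32 = 1 complete bar with 6 thirty-second notes remaining.

6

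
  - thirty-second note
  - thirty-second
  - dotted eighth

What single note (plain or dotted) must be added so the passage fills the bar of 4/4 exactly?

dotted half note

The bar of 4/4 = 32 thirty-second notes.
Convert each value to thirty-second notes: thirty-second note = 1; thirty-second = 1; dotted eighth = 6.
Sum: 1 + 1 + 6 = 8.
Remaining: 32 − 8 = 24 thirty-second notes, which is a dotted half note.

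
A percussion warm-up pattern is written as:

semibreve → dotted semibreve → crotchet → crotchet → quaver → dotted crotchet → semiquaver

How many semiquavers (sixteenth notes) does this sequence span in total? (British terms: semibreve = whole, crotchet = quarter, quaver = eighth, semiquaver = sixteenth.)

57

Express everything in sixteenth notes: semibreve = 16; dotted semibreve = 24; crotchet = 4; crotchet = 4; quaver = 2; dotted crotchet = 6; semiquaver = 1.
Adding: 16 + 24 + 4 + 4 + 2 + 6 + 1 = 57 sixteenth notes.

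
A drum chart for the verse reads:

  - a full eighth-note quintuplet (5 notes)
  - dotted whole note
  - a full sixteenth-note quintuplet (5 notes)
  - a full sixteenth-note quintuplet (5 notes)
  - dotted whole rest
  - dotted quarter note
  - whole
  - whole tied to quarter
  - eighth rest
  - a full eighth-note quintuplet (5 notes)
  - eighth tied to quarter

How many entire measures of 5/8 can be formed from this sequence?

12

One bar of 5/8 = 5 eighth notes.
Convert each value to eighth notes: a full eighth-note quintuplet (5 notes) (five quintuplet eighths span one half) = 4; dotted whole note = 12; a full sixteenth-note quintuplet (5 notes) (five quintuplet sixteenths span one quarter) = 2; a full sixteenth-note quintuplet (5 notes) (five quintuplet sixteenths span one quarter) = 2; dotted whole rest = 12; dotted quarter note = 3; whole = 8; whole tied to quarter (whole + quarter) = 10; eighth rest = 1; a full eighth-note quintuplet (5 notes) (five quintuplet eighths span one half) = 4; eighth tied to quarter (eighth + quarter) = 3.
Adding: 4 + 12 + 2 + 2 + 12 + 3 + 8 + 10 + 1 + 4 + 3 = 61.
61 ÷ 5 = 12 complete bars with 1 left over.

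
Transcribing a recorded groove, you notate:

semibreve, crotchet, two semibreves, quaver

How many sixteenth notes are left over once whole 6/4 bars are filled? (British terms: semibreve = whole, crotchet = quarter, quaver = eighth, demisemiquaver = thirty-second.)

6

One bar of 6/4 = 12 eighth notes.
Each duration in eighth notes: semibreve = 8; crotchet = 2; semibreve = 8; semibreve = 8; quaver = 1.
Total: 8 + 2 + 8 + 8 + 1 = 27.
27 ÷ 12 = 2 complete bars with 3 eighth notes remaining = 6 sixteenth notes.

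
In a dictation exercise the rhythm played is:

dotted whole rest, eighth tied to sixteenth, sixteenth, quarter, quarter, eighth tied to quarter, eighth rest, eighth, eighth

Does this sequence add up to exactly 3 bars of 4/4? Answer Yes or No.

Yes

One bar of 4/4 = 16 sixteenth notes, so 3 bars = 48.
Working in sixteenth notes: dotted whole rest = 24; eighth tied to sixteenth (eighth + sixteenth) = 3; sixteenth = 1; quarter = 4; quarter = 4; eighth tied to quarter (eighth + quarter) = 6; eighth rest = 2; eighth = 2; eighth = 2.
Sum: 24 + 3 + 1 + 4 + 4 + 6 + 2 + 2 + 2 = 48.
48 equals 48, so the answer is Yes.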